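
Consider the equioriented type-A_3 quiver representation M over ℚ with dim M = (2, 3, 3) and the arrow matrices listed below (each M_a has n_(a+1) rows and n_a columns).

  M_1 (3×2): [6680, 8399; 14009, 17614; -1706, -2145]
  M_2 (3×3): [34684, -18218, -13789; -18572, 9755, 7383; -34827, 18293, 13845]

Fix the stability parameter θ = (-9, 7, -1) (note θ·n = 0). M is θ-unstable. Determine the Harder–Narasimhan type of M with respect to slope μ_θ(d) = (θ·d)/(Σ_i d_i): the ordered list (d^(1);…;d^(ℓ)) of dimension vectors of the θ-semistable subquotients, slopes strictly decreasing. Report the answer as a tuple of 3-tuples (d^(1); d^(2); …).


Barcode: M ≅ I[1,3]^2, I[2,3]. HN layers by μ_θ (2 steps, strictly decreasing):
  μ^(1)=3; μ^(2)=-9

((0, 3, 3); (2, 0, 0))


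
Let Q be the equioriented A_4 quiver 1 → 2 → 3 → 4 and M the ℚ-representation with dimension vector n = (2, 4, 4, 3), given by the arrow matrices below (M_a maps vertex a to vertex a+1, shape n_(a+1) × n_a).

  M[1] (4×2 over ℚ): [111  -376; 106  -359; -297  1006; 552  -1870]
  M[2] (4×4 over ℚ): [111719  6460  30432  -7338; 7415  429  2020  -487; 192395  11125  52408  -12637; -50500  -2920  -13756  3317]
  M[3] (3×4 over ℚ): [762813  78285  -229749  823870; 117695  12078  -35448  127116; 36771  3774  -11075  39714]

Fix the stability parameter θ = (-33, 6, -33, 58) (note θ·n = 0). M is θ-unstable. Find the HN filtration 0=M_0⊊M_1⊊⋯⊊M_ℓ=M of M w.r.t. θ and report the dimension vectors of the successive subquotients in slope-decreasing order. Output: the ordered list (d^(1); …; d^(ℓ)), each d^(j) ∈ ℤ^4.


Interval decomposition of M: I[1,4]^2, I[2,3], I[2,4].
HN type (ℓ=3): μ^(1)=58; μ^(2)=-27/2; μ^(3)=-33

((0, 0, 0, 3); (0, 4, 4, 0); (2, 0, 0, 0))


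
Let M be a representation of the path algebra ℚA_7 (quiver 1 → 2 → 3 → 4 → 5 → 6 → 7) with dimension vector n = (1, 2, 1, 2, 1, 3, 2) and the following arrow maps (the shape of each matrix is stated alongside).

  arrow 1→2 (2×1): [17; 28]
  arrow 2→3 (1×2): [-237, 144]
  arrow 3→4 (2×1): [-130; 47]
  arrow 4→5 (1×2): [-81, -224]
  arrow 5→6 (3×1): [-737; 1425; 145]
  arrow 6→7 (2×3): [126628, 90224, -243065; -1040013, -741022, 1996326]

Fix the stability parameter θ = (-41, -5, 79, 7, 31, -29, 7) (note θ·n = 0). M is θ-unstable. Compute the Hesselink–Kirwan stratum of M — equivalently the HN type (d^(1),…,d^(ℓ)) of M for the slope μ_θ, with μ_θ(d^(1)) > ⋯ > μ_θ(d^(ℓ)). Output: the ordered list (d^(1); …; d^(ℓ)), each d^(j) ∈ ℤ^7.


Barcode: M ≅ I[1,7], I[2,2], I[4,4], I[6,6], I[6,7]. HN layers by μ_θ (5 steps, strictly decreasing):
  μ^(1)=19; μ^(2)=7; μ^(3)=-5; μ^(4)=-29; μ^(5)=-41

((0, 0, 1, 1, 1, 1, 1); (0, 0, 0, 1, 0, 0, 1); (0, 2, 0, 0, 0, 0, 0); (0, 0, 0, 0, 0, 2, 0); (1, 0, 0, 0, 0, 0, 0))


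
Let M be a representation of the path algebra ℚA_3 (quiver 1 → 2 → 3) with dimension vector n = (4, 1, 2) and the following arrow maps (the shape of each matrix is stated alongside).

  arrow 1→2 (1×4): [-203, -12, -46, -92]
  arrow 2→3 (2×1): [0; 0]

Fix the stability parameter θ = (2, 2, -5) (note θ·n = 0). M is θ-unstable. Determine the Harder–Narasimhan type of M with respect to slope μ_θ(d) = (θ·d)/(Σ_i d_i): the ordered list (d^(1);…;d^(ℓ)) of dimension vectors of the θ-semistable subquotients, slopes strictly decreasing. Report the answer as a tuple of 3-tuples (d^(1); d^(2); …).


Barcode: M ≅ I[1,1]^3, I[1,2], I[3,3]^2. HN layers by μ_θ (2 steps, strictly decreasing):
  μ^(1)=2; μ^(2)=-5

((4, 1, 0); (0, 0, 2))


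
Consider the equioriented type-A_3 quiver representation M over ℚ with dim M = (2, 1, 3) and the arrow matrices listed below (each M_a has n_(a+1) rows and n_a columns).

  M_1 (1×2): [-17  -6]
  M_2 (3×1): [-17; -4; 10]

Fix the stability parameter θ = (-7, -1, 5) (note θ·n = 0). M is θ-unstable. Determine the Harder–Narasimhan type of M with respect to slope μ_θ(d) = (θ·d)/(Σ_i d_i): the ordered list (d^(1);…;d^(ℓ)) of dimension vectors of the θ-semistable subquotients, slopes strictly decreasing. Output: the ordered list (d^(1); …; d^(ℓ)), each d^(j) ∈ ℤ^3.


Interval decomposition of M: I[1,1], I[1,3], I[3,3]^2.
HN type (ℓ=3): μ^(1)=5; μ^(2)=-1; μ^(3)=-7

((0, 0, 3); (0, 1, 0); (2, 0, 0))


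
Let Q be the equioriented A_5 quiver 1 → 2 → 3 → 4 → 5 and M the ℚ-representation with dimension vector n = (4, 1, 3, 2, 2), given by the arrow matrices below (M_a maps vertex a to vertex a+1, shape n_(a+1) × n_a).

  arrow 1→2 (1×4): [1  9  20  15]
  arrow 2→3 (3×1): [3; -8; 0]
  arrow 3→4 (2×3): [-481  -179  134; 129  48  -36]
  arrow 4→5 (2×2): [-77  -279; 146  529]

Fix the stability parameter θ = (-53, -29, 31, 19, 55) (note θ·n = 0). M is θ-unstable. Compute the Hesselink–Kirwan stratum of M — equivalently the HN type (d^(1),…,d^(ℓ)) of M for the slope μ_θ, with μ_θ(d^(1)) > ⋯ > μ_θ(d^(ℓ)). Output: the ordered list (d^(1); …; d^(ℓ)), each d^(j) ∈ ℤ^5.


Interval decomposition of M: I[1,1]^3, I[1,5], I[3,3], I[3,5].
HN type (ℓ=5): μ^(1)=55; μ^(2)=31; μ^(3)=25; μ^(4)=-29; μ^(5)=-53

((0, 0, 0, 0, 2); (0, 0, 1, 0, 0); (0, 0, 2, 2, 0); (0, 1, 0, 0, 0); (4, 0, 0, 0, 0))


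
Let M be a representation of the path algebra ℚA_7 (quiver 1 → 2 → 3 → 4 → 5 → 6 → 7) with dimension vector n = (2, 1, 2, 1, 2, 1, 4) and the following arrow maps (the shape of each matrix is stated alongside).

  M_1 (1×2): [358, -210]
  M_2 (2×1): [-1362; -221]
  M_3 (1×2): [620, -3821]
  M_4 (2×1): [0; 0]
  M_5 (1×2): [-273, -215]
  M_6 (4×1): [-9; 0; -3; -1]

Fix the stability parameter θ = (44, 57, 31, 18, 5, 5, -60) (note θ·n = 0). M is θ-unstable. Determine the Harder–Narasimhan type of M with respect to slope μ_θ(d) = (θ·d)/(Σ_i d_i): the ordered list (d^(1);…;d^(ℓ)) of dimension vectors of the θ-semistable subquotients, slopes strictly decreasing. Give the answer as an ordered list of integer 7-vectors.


Via rank(M_{q-1}∘⋯∘M_p): M ≅ I[1,1], I[1,4], I[3,3], I[5,5], I[5,7], I[7,7]^3.
μ_θ-semistable layers: μ^(1)=44; μ^(2)=75/2; μ^(3)=31; μ^(4)=5; μ^(5)=-50/3; μ^(6)=-60

((1, 0, 0, 0, 0, 0, 0); (1, 1, 1, 1, 0, 0, 0); (0, 0, 1, 0, 0, 0, 0); (0, 0, 0, 0, 1, 0, 0); (0, 0, 0, 0, 1, 1, 1); (0, 0, 0, 0, 0, 0, 3))


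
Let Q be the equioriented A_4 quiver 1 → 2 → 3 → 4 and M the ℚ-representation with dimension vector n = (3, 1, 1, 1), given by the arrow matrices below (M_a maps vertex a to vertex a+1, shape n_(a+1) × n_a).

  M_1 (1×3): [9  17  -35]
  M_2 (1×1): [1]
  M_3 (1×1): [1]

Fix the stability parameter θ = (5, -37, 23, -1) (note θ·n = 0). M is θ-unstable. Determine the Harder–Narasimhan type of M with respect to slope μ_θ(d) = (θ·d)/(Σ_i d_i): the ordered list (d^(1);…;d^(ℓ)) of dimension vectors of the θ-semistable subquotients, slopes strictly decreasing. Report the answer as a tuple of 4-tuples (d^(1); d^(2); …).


Via rank(M_{q-1}∘⋯∘M_p): M ≅ I[1,1]^2, I[1,4].
μ_θ-semistable layers: μ^(1)=11; μ^(2)=5; μ^(3)=-16

((0, 0, 1, 1); (2, 0, 0, 0); (1, 1, 0, 0))


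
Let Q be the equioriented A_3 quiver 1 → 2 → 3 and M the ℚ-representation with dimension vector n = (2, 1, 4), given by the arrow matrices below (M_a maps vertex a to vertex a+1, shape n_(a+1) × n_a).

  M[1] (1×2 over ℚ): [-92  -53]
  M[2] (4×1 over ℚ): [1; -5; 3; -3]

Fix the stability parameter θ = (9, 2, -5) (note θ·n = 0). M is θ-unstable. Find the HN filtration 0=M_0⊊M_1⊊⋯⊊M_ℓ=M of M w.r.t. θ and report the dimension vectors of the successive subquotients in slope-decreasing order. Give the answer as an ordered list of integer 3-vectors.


Via rank(M_{q-1}∘⋯∘M_p): M ≅ I[1,1], I[1,3], I[3,3]^3.
μ_θ-semistable layers: μ^(1)=9; μ^(2)=2; μ^(3)=-5

((1, 0, 0); (1, 1, 1); (0, 0, 3))


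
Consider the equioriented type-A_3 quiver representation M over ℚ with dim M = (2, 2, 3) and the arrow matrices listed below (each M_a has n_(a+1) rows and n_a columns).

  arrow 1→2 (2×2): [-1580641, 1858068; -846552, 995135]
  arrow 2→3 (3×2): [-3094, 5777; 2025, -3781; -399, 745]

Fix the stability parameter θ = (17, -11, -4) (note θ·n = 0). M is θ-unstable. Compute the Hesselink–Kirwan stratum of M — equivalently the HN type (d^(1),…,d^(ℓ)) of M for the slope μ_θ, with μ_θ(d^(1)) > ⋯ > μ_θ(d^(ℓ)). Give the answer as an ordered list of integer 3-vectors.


Via rank(M_{q-1}∘⋯∘M_p): M ≅ I[1,3]^2, I[3,3].
μ_θ-semistable layers: μ^(1)=2/3; μ^(2)=-4

((2, 2, 2); (0, 0, 1))


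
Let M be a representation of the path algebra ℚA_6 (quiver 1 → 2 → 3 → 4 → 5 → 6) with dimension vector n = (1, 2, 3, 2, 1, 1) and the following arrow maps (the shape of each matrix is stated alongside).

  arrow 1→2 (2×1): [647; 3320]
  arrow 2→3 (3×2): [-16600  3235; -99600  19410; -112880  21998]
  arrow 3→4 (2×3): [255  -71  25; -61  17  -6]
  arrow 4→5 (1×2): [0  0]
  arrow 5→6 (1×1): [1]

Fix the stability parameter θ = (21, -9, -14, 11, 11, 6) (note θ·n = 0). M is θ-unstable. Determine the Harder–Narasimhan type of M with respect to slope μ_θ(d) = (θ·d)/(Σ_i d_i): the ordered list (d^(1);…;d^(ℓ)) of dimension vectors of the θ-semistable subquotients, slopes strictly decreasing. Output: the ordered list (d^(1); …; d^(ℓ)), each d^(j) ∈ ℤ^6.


Barcode: M ≅ I[1,2], I[2,4], I[3,3], I[3,4], I[5,6]. HN layers by μ_θ (5 steps, strictly decreasing):
  μ^(1)=11; μ^(2)=17/2; μ^(3)=6; μ^(4)=-23/2; μ^(5)=-14

((0, 0, 0, 2, 0, 0); (0, 0, 0, 0, 1, 1); (1, 1, 0, 0, 0, 0); (0, 1, 1, 0, 0, 0); (0, 0, 2, 0, 0, 0))


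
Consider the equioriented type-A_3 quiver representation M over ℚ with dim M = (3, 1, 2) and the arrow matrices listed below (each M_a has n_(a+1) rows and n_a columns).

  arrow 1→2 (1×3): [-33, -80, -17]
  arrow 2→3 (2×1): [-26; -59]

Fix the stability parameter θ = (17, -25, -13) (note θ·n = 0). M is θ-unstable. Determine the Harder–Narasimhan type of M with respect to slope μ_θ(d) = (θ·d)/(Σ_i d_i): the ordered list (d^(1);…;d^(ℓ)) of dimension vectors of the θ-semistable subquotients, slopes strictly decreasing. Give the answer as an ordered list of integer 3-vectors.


Barcode: M ≅ I[1,1]^2, I[1,3], I[3,3]. HN layers by μ_θ (3 steps, strictly decreasing):
  μ^(1)=17; μ^(2)=-7; μ^(3)=-13

((2, 0, 0); (1, 1, 1); (0, 0, 1))


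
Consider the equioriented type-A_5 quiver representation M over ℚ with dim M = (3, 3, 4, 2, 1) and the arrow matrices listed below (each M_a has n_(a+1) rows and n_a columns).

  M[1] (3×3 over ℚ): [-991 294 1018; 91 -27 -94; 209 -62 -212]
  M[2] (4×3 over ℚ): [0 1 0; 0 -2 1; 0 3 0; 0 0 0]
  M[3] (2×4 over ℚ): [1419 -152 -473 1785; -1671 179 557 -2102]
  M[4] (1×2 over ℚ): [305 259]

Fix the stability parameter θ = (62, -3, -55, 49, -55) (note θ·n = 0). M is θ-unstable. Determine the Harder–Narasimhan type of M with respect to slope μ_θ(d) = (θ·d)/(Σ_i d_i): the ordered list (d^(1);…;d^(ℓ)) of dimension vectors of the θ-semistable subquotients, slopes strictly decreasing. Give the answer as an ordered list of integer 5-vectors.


Via rank(M_{q-1}∘⋯∘M_p): M ≅ I[1,2], I[1,3], I[1,5], I[3,3], I[3,4].
μ_θ-semistable layers: μ^(1)=49; μ^(2)=59/2; μ^(3)=4/3; μ^(4)=-2/5; μ^(5)=-55

((0, 0, 0, 1, 0); (1, 1, 0, 0, 0); (1, 1, 1, 0, 0); (1, 1, 1, 1, 1); (0, 0, 2, 0, 0))


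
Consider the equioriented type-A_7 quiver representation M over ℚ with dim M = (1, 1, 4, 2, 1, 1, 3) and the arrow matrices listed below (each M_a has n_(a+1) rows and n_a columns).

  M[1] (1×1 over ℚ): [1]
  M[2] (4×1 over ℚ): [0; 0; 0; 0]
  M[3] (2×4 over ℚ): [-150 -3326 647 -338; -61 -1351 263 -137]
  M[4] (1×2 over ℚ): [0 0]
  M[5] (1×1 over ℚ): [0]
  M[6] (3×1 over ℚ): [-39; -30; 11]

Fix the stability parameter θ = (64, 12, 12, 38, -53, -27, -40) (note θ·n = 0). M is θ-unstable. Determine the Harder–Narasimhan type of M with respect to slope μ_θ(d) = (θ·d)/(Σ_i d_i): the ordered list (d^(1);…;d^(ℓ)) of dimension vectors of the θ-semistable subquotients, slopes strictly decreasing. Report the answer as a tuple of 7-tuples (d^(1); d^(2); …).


Via rank(M_{q-1}∘⋯∘M_p): M ≅ I[1,2], I[3,3]^2, I[3,4]^2, I[5,5], I[6,7], I[7,7]^2.
μ_θ-semistable layers: μ^(1)=38; μ^(2)=12; μ^(3)=-67/2; μ^(4)=-40; μ^(5)=-53

((1, 1, 0, 2, 0, 0, 0); (0, 0, 4, 0, 0, 0, 0); (0, 0, 0, 0, 0, 1, 1); (0, 0, 0, 0, 0, 0, 2); (0, 0, 0, 0, 1, 0, 0))


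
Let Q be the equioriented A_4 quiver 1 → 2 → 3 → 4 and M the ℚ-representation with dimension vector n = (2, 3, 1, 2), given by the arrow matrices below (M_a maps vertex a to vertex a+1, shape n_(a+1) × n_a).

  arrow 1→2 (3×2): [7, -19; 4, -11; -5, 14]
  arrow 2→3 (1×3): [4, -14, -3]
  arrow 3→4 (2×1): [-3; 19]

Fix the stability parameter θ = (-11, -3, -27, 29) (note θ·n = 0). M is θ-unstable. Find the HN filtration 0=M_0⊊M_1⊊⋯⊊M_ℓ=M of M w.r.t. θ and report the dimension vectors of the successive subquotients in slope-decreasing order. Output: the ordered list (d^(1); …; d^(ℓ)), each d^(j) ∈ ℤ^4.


Barcode: M ≅ I[1,2], I[1,4], I[2,2], I[4,4]. HN layers by μ_θ (4 steps, strictly decreasing):
  μ^(1)=29; μ^(2)=-3; μ^(3)=-11; μ^(4)=-41/3

((0, 0, 0, 2); (0, 2, 0, 0); (1, 0, 0, 0); (1, 1, 1, 0))


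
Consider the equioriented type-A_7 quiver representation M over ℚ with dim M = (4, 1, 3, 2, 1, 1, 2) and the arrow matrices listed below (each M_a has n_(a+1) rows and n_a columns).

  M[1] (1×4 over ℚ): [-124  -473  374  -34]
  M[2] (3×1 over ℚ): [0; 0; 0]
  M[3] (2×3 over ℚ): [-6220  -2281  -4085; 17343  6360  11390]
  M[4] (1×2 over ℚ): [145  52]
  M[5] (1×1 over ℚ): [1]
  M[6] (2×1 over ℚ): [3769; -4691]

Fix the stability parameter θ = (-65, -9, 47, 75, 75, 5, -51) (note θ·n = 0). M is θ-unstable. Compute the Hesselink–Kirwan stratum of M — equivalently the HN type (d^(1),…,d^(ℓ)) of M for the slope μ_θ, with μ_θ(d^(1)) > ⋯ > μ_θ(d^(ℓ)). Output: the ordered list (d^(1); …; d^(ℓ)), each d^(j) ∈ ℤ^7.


Via rank(M_{q-1}∘⋯∘M_p): M ≅ I[1,1]^3, I[1,2], I[3,3], I[3,4], I[3,7], I[7,7].
μ_θ-semistable layers: μ^(1)=75; μ^(2)=47; μ^(3)=151/5; μ^(4)=-9; μ^(5)=-51; μ^(6)=-65

((0, 0, 0, 1, 0, 0, 0); (0, 0, 2, 0, 0, 0, 0); (0, 0, 1, 1, 1, 1, 1); (0, 1, 0, 0, 0, 0, 0); (0, 0, 0, 0, 0, 0, 1); (4, 0, 0, 0, 0, 0, 0))


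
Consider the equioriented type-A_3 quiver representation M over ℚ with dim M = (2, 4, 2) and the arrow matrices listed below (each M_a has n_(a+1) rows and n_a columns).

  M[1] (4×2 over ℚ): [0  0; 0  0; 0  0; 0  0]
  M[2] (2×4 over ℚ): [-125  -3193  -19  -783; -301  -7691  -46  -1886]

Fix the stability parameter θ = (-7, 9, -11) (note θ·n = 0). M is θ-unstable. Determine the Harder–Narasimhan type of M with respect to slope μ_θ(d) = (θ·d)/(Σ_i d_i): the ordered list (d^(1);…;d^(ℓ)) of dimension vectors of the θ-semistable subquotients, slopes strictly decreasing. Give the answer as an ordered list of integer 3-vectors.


Via rank(M_{q-1}∘⋯∘M_p): M ≅ I[1,1]^2, I[2,2]^2, I[2,3]^2.
μ_θ-semistable layers: μ^(1)=9; μ^(2)=-1; μ^(3)=-7

((0, 2, 0); (0, 2, 2); (2, 0, 0))


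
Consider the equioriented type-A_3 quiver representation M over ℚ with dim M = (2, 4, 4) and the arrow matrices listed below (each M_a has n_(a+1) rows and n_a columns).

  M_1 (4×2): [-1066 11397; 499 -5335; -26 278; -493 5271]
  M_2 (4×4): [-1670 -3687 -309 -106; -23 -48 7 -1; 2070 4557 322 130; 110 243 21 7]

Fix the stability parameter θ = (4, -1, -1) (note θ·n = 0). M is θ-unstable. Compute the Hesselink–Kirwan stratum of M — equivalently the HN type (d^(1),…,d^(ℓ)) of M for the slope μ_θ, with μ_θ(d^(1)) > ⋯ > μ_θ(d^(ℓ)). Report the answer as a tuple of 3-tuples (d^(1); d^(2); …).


Interval decomposition of M: I[1,3]^2, I[2,3]^2.
HN type (ℓ=2): μ^(1)=2/3; μ^(2)=-1

((2, 2, 2); (0, 2, 2))


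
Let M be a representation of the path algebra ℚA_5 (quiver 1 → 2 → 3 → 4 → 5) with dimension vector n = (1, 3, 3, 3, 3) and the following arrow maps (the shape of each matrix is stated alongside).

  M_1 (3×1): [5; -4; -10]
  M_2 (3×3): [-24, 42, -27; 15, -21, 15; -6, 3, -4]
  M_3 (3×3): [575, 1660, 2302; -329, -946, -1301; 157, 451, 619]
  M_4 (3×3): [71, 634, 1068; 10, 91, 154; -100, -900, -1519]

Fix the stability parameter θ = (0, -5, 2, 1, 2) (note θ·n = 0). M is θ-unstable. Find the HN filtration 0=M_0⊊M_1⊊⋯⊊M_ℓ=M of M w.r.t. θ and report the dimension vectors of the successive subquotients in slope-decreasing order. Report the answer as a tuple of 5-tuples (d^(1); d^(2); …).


Interval decomposition of M: I[1,5], I[2,5]^2.
HN type (ℓ=4): μ^(1)=2; μ^(2)=3/2; μ^(3)=-5/2; μ^(4)=-5

((0, 0, 0, 0, 3); (0, 0, 3, 3, 0); (1, 1, 0, 0, 0); (0, 2, 0, 0, 0))


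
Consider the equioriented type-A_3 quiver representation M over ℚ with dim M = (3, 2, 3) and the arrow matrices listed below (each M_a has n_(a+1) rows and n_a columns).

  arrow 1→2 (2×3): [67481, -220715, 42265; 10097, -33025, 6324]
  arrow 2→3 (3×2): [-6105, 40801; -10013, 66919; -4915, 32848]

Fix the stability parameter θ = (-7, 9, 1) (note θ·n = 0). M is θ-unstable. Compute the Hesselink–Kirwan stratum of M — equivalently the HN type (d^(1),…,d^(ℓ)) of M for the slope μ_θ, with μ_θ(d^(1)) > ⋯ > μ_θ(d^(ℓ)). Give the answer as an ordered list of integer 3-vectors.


Interval decomposition of M: I[1,1], I[1,3]^2, I[3,3].
HN type (ℓ=3): μ^(1)=5; μ^(2)=1; μ^(3)=-7

((0, 2, 2); (0, 0, 1); (3, 0, 0))


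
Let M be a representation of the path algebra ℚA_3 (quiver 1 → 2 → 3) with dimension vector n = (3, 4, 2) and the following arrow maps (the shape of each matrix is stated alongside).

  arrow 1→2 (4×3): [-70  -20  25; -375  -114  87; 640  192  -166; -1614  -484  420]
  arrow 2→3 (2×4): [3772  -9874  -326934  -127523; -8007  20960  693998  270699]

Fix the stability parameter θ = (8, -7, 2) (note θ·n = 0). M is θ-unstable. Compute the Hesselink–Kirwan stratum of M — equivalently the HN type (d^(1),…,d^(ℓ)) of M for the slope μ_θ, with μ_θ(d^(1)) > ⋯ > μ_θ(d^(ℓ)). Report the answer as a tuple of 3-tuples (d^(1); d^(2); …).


Via rank(M_{q-1}∘⋯∘M_p): M ≅ I[1,1], I[1,2], I[1,3], I[2,2], I[2,3].
μ_θ-semistable layers: μ^(1)=8; μ^(2)=2; μ^(3)=1/2; μ^(4)=-7

((1, 0, 0); (0, 0, 2); (2, 2, 0); (0, 2, 0))


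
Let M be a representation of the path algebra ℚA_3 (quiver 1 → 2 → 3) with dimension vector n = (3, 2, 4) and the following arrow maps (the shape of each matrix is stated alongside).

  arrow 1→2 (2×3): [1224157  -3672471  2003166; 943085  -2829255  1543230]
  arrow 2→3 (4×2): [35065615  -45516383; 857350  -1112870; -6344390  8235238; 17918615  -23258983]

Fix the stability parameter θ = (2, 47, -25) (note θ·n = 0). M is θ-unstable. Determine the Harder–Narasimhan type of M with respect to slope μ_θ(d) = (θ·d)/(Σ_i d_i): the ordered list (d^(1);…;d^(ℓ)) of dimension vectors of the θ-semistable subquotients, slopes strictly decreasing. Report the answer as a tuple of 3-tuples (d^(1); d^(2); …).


Barcode: M ≅ I[1,1]^2, I[1,2], I[2,3], I[3,3]^3. HN layers by μ_θ (4 steps, strictly decreasing):
  μ^(1)=47; μ^(2)=11; μ^(3)=2; μ^(4)=-25

((0, 1, 0); (0, 1, 1); (3, 0, 0); (0, 0, 3))


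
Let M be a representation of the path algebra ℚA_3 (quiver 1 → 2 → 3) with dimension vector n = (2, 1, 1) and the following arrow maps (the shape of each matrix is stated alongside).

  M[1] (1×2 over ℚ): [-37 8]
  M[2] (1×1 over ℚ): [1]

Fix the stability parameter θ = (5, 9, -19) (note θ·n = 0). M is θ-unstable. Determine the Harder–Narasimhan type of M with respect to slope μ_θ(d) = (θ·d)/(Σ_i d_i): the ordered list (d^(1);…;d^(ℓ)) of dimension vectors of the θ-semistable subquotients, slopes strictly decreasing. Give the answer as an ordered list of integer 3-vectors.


Via rank(M_{q-1}∘⋯∘M_p): M ≅ I[1,1], I[1,3].
μ_θ-semistable layers: μ^(1)=5; μ^(2)=-5/3

((1, 0, 0); (1, 1, 1))


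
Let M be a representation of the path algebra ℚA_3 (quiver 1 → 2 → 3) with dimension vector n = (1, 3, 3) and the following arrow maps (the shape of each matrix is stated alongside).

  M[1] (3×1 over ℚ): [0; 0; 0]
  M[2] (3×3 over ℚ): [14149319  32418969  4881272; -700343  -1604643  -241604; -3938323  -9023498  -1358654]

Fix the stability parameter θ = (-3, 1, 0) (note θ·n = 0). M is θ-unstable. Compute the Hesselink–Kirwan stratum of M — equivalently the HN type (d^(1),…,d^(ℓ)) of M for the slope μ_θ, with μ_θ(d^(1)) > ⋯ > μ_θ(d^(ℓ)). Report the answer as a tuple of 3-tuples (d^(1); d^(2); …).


Via rank(M_{q-1}∘⋯∘M_p): M ≅ I[1,1], I[2,2], I[2,3]^2, I[3,3].
μ_θ-semistable layers: μ^(1)=1; μ^(2)=1/2; μ^(3)=0; μ^(4)=-3

((0, 1, 0); (0, 2, 2); (0, 0, 1); (1, 0, 0))


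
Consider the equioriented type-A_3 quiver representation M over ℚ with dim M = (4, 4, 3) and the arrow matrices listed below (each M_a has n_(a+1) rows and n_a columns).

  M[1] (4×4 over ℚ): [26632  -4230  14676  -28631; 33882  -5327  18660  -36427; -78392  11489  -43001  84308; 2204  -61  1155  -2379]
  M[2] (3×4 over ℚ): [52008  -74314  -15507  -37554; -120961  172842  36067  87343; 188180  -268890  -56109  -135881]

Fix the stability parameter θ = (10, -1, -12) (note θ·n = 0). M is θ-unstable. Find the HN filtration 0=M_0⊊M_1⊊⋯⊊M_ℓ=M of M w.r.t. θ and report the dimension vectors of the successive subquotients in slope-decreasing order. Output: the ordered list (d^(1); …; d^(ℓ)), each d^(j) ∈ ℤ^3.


Barcode: M ≅ I[1,2], I[1,3]^3. HN layers by μ_θ (2 steps, strictly decreasing):
  μ^(1)=9/2; μ^(2)=-1

((1, 1, 0); (3, 3, 3))


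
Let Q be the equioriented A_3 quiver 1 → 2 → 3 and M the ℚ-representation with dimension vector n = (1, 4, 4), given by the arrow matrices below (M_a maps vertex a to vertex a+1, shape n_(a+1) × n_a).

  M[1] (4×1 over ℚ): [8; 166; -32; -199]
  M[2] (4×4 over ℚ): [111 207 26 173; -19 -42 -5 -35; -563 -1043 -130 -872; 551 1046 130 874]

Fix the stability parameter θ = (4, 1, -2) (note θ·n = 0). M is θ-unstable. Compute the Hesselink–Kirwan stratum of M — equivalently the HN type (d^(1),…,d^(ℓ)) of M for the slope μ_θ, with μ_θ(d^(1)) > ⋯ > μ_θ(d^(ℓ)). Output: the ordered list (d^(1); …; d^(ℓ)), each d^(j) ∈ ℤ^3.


Interval decomposition of M: I[1,3], I[2,3]^3.
HN type (ℓ=2): μ^(1)=1; μ^(2)=-1/2

((1, 1, 1); (0, 3, 3))


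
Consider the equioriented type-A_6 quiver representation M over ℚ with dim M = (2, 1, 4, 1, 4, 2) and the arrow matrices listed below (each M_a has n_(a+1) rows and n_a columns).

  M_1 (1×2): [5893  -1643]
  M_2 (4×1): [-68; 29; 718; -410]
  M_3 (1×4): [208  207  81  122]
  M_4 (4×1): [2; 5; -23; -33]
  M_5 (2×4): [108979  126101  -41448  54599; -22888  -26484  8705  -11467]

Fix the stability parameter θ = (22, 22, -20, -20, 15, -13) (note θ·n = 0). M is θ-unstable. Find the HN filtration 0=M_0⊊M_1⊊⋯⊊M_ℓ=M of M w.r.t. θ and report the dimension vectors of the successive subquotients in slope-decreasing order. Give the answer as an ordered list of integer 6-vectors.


Interval decomposition of M: I[1,1], I[1,5], I[3,3]^3, I[5,5], I[5,6]^2.
HN type (ℓ=4): μ^(1)=22; μ^(2)=15; μ^(3)=1; μ^(4)=-20

((1, 0, 0, 0, 0, 0); (0, 0, 0, 0, 2, 0); (1, 1, 1, 1, 2, 2); (0, 0, 3, 0, 0, 0))


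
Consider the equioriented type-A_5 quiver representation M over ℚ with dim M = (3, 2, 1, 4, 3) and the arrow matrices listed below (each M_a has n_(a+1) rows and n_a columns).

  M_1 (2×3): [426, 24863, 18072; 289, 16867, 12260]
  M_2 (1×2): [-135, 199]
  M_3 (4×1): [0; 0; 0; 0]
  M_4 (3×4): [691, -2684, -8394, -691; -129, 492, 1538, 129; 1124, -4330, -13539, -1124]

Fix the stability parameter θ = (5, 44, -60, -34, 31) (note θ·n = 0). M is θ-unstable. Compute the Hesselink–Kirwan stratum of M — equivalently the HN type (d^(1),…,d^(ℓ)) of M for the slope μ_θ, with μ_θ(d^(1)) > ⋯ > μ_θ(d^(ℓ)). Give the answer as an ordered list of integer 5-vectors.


Via rank(M_{q-1}∘⋯∘M_p): M ≅ I[1,1], I[1,2], I[1,3], I[4,4]^2, I[4,5]^2, I[5,5].
μ_θ-semistable layers: μ^(1)=44; μ^(2)=31; μ^(3)=5; μ^(4)=-11/3; μ^(5)=-34

((0, 1, 0, 0, 0); (0, 0, 0, 0, 3); (2, 0, 0, 0, 0); (1, 1, 1, 0, 0); (0, 0, 0, 4, 0))


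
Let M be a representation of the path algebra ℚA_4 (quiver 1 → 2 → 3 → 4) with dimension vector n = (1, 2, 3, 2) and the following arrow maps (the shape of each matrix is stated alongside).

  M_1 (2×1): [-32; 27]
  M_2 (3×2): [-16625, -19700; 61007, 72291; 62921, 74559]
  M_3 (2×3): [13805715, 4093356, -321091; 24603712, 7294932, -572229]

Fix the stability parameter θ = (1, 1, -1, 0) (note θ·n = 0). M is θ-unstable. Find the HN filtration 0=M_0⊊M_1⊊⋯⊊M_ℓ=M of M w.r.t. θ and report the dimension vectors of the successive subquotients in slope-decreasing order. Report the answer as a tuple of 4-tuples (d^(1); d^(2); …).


Via rank(M_{q-1}∘⋯∘M_p): M ≅ I[1,4], I[2,4], I[3,3].
μ_θ-semistable layers: μ^(1)=1/4; μ^(2)=0; μ^(3)=-1

((1, 1, 1, 1); (0, 1, 1, 1); (0, 0, 1, 0))


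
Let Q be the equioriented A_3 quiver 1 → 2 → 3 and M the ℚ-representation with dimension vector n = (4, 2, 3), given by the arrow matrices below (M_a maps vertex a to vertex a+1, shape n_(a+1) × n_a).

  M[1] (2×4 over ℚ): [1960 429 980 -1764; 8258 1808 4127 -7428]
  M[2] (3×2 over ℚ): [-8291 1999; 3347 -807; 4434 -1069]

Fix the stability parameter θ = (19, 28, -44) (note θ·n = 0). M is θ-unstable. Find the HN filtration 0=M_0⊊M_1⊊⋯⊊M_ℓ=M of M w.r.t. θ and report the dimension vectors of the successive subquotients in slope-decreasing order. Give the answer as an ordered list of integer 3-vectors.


Interval decomposition of M: I[1,1]^2, I[1,3]^2, I[3,3].
HN type (ℓ=3): μ^(1)=19; μ^(2)=1; μ^(3)=-44

((2, 0, 0); (2, 2, 2); (0, 0, 1))


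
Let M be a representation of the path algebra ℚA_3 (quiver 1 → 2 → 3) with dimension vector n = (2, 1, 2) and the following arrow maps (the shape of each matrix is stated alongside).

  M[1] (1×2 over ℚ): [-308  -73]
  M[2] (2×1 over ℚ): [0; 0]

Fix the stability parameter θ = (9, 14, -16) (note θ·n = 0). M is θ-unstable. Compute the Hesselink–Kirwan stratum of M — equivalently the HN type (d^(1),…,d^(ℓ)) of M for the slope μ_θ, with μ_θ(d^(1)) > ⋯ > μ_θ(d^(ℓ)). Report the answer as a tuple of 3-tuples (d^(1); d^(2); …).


Barcode: M ≅ I[1,1], I[1,2], I[3,3]^2. HN layers by μ_θ (3 steps, strictly decreasing):
  μ^(1)=14; μ^(2)=9; μ^(3)=-16

((0, 1, 0); (2, 0, 0); (0, 0, 2))


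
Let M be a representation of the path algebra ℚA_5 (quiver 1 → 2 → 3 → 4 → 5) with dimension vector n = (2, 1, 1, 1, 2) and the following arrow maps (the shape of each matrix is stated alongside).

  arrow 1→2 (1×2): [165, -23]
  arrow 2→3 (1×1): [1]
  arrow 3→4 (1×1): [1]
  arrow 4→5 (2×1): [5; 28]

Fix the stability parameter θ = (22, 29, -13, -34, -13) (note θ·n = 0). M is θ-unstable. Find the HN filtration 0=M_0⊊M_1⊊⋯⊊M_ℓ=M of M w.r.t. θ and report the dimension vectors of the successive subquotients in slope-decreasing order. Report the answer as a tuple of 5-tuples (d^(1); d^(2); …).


Via rank(M_{q-1}∘⋯∘M_p): M ≅ I[1,1], I[1,5], I[5,5].
μ_θ-semistable layers: μ^(1)=22; μ^(2)=-9/5; μ^(3)=-13

((1, 0, 0, 0, 0); (1, 1, 1, 1, 1); (0, 0, 0, 0, 1))


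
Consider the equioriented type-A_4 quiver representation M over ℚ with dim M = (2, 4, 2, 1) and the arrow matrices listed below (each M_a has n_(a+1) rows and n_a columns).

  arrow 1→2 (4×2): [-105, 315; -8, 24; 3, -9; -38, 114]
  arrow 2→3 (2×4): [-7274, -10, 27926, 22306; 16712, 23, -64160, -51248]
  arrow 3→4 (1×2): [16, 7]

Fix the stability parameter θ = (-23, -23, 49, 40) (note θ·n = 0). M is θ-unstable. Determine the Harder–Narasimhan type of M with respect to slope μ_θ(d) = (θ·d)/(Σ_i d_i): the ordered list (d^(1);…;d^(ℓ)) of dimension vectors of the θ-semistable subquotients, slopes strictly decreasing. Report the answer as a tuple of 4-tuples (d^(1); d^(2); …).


Barcode: M ≅ I[1,1], I[1,2], I[2,2], I[2,3], I[2,4]. HN layers by μ_θ (3 steps, strictly decreasing):
  μ^(1)=49; μ^(2)=89/2; μ^(3)=-23

((0, 0, 1, 0); (0, 0, 1, 1); (2, 4, 0, 0))


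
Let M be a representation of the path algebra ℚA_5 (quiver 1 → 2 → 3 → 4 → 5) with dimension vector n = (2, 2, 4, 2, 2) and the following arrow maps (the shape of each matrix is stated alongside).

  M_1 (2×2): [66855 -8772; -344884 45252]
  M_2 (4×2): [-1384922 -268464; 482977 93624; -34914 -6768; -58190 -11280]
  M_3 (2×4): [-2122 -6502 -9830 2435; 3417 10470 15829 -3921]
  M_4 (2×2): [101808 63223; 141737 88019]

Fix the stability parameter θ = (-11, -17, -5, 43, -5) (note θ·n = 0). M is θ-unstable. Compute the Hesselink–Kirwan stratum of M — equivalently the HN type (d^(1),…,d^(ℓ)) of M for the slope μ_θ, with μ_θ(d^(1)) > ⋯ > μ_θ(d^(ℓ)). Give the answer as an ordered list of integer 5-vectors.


Barcode: M ≅ I[1,2], I[1,3], I[3,3], I[3,5]^2. HN layers by μ_θ (3 steps, strictly decreasing):
  μ^(1)=19; μ^(2)=-5; μ^(3)=-14

((0, 0, 0, 2, 2); (0, 0, 4, 0, 0); (2, 2, 0, 0, 0))


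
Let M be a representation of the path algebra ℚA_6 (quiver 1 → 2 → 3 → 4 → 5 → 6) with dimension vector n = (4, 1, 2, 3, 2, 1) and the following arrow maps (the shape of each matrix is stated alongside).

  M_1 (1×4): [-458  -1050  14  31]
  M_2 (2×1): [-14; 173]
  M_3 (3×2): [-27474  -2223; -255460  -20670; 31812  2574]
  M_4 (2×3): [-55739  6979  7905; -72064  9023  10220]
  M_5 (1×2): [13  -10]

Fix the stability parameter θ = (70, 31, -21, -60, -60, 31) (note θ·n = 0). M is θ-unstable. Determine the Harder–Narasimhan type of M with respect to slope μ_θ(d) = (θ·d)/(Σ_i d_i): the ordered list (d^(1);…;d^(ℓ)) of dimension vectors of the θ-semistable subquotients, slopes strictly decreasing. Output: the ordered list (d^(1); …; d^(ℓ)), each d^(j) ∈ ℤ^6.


Barcode: M ≅ I[1,1]^3, I[1,6], I[3,3], I[4,4], I[4,5]. HN layers by μ_θ (5 steps, strictly decreasing):
  μ^(1)=70; μ^(2)=31; μ^(3)=-8; μ^(4)=-21; μ^(5)=-60

((3, 0, 0, 0, 0, 0); (0, 0, 0, 0, 0, 1); (1, 1, 1, 1, 1, 0); (0, 0, 1, 0, 0, 0); (0, 0, 0, 2, 1, 0))


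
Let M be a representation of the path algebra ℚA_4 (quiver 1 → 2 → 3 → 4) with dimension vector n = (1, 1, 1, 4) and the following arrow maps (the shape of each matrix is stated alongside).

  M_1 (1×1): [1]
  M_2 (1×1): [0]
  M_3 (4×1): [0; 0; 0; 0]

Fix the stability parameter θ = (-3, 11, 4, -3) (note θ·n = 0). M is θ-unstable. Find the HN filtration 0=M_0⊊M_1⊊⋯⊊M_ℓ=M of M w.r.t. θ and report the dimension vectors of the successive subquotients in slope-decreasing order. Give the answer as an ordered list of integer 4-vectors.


Barcode: M ≅ I[1,2], I[3,3], I[4,4]^4. HN layers by μ_θ (3 steps, strictly decreasing):
  μ^(1)=11; μ^(2)=4; μ^(3)=-3

((0, 1, 0, 0); (0, 0, 1, 0); (1, 0, 0, 4))


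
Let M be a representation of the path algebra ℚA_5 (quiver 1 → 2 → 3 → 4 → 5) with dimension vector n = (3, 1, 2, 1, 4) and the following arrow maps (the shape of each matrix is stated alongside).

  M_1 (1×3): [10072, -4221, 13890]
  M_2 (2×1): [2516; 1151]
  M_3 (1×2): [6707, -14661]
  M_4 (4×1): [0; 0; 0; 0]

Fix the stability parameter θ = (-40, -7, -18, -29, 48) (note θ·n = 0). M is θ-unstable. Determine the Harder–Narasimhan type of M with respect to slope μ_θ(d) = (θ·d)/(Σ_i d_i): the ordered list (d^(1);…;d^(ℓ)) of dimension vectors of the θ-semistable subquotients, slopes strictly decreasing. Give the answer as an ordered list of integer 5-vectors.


Interval decomposition of M: I[1,1]^2, I[1,4], I[3,3], I[5,5]^4.
HN type (ℓ=3): μ^(1)=48; μ^(2)=-18; μ^(3)=-40

((0, 0, 0, 0, 4); (0, 1, 2, 1, 0); (3, 0, 0, 0, 0))


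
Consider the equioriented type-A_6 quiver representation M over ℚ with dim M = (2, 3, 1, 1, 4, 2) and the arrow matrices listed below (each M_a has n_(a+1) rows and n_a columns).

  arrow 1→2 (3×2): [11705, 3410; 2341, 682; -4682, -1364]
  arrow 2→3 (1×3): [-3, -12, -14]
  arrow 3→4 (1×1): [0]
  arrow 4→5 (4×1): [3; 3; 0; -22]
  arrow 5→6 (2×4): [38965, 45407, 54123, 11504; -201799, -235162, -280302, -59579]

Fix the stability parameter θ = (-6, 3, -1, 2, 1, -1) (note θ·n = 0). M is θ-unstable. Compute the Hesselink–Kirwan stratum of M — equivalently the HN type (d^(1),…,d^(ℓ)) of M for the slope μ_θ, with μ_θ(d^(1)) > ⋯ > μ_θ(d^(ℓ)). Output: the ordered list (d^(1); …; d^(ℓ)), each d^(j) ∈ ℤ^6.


Interval decomposition of M: I[1,1], I[1,3], I[2,2]^2, I[4,6], I[5,5]^2, I[5,6].
HN type (ℓ=5): μ^(1)=3; μ^(2)=1; μ^(3)=2/3; μ^(4)=0; μ^(5)=-6

((0, 2, 0, 0, 0, 0); (0, 1, 1, 0, 2, 0); (0, 0, 0, 1, 1, 1); (0, 0, 0, 0, 1, 1); (2, 0, 0, 0, 0, 0))


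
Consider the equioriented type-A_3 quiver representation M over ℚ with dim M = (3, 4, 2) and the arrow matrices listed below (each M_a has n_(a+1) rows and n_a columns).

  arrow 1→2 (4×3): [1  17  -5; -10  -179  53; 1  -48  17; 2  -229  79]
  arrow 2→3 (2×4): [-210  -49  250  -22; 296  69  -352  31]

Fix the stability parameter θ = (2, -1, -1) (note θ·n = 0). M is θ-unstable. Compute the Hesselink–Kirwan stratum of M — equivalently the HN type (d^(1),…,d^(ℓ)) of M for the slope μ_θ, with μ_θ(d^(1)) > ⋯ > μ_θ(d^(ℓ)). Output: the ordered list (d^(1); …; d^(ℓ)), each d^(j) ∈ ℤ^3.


Via rank(M_{q-1}∘⋯∘M_p): M ≅ I[1,2], I[1,3]^2, I[2,2].
μ_θ-semistable layers: μ^(1)=1/2; μ^(2)=0; μ^(3)=-1

((1, 1, 0); (2, 2, 2); (0, 1, 0))


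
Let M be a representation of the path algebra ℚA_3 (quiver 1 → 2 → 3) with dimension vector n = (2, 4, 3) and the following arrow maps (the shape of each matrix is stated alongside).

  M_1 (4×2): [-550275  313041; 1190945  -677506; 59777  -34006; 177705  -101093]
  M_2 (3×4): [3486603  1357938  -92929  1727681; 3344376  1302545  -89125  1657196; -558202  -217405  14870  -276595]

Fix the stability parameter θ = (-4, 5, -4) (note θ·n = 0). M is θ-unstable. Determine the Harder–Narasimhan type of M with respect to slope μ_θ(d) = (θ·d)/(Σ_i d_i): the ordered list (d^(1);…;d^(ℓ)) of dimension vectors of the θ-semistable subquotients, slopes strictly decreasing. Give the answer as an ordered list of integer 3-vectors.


Interval decomposition of M: I[1,3]^2, I[2,2], I[2,3].
HN type (ℓ=3): μ^(1)=5; μ^(2)=1/2; μ^(3)=-4

((0, 1, 0); (0, 3, 3); (2, 0, 0))


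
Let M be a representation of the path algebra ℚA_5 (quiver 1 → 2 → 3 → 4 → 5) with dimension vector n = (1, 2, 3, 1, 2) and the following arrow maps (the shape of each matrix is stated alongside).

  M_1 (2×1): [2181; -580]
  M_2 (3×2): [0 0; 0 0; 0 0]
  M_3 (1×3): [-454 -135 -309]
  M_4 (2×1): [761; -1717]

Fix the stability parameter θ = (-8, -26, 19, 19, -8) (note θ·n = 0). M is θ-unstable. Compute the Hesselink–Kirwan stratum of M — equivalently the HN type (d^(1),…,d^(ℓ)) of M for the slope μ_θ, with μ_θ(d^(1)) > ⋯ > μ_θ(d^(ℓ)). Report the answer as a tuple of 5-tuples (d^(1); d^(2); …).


Via rank(M_{q-1}∘⋯∘M_p): M ≅ I[1,2], I[2,2], I[3,3]^2, I[3,5], I[5,5].
μ_θ-semistable layers: μ^(1)=19; μ^(2)=10; μ^(3)=-8; μ^(4)=-17; μ^(5)=-26

((0, 0, 2, 0, 0); (0, 0, 1, 1, 1); (0, 0, 0, 0, 1); (1, 1, 0, 0, 0); (0, 1, 0, 0, 0))


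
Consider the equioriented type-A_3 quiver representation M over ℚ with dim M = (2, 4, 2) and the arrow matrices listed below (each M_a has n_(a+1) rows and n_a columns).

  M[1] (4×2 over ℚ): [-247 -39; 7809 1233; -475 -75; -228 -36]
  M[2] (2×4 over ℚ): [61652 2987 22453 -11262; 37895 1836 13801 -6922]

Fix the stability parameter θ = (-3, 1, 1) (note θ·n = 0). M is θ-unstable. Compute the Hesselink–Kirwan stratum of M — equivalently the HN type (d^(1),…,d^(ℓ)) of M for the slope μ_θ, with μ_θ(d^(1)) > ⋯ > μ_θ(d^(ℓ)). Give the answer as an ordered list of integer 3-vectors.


Via rank(M_{q-1}∘⋯∘M_p): M ≅ I[1,1], I[1,2], I[2,2], I[2,3]^2.
μ_θ-semistable layers: μ^(1)=1; μ^(2)=-3

((0, 4, 2); (2, 0, 0))


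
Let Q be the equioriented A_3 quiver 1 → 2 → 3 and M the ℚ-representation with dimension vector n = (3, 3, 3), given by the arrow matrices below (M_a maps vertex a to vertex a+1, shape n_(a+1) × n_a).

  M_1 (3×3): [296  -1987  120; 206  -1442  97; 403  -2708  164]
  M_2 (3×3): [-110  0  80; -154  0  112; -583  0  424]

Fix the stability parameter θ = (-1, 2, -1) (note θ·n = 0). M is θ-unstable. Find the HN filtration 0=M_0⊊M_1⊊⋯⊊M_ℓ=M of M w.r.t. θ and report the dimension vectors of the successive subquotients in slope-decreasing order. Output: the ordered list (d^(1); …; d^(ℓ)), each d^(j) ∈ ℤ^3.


Barcode: M ≅ I[1,2]^2, I[1,3], I[3,3]^2. HN layers by μ_θ (3 steps, strictly decreasing):
  μ^(1)=2; μ^(2)=1/2; μ^(3)=-1

((0, 2, 0); (0, 1, 1); (3, 0, 2))


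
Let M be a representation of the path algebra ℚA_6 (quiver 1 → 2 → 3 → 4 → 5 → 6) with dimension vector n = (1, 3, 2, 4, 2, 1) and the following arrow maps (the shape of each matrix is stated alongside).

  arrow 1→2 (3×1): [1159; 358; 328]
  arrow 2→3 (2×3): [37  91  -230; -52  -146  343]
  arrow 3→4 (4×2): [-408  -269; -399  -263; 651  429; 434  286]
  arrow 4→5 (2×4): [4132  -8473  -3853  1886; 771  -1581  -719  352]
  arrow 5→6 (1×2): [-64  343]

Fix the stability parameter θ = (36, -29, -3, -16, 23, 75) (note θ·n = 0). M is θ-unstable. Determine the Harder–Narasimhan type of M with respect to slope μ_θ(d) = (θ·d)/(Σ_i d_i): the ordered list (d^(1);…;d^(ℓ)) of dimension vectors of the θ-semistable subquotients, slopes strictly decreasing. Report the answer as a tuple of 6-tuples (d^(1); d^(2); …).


Via rank(M_{q-1}∘⋯∘M_p): M ≅ I[1,6], I[2,2], I[2,4], I[4,4], I[4,5].
μ_θ-semistable layers: μ^(1)=75; μ^(2)=23; μ^(3)=-3; μ^(4)=-19/2; μ^(5)=-16; μ^(6)=-29

((0, 0, 0, 0, 0, 1); (0, 0, 0, 0, 2, 0); (1, 1, 1, 1, 0, 0); (0, 0, 1, 1, 0, 0); (0, 0, 0, 2, 0, 0); (0, 2, 0, 0, 0, 0))


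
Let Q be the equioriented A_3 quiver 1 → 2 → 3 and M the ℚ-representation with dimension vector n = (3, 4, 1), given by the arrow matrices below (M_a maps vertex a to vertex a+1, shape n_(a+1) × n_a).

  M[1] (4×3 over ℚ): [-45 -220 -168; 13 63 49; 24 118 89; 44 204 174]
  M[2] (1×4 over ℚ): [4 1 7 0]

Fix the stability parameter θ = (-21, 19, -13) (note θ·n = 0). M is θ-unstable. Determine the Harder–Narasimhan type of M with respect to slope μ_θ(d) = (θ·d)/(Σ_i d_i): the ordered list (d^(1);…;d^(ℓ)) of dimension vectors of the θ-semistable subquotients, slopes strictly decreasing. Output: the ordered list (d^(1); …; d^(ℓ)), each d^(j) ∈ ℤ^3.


Barcode: M ≅ I[1,2]^2, I[1,3], I[2,2]. HN layers by μ_θ (3 steps, strictly decreasing):
  μ^(1)=19; μ^(2)=3; μ^(3)=-21

((0, 3, 0); (0, 1, 1); (3, 0, 0))


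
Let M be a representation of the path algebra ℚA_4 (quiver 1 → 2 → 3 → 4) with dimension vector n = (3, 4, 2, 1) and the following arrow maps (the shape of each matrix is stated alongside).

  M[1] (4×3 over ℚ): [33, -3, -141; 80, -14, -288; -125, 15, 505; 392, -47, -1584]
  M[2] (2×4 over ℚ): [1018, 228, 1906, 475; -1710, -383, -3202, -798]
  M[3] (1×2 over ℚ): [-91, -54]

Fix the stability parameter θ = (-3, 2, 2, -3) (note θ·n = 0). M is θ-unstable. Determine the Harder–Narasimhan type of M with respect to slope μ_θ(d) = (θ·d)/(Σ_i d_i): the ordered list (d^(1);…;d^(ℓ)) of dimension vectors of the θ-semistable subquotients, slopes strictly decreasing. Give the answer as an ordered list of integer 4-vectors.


Via rank(M_{q-1}∘⋯∘M_p): M ≅ I[1,1], I[1,3], I[1,4], I[2,2]^2.
μ_θ-semistable layers: μ^(1)=2; μ^(2)=1/3; μ^(3)=-3

((0, 3, 1, 0); (0, 1, 1, 1); (3, 0, 0, 0))
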